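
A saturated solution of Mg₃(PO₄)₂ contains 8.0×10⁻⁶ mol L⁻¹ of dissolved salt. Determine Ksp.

Ksp = 3.5×10⁻²⁴

Mg₃(PO₄)₂(s) ⇌ 3 Mg²⁺(aq) + 2 PO₄³⁻(aq)
Call the molar solubility s, so that [Mg²⁺] = 3s and [PO₄³⁻] = 2s.
Ksp = [Mg²⁺]^3[PO₄³⁻]^2 = (3s)^3 · (2s)^2 = 108s^5
Ksp = 108 × (8.0×10⁻⁶)^5 = 3.5×10⁻²⁴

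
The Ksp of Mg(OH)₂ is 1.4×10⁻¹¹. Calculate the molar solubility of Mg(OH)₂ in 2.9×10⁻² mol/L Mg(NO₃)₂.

Mg(OH)₂(s) ⇌ Mg²⁺(aq) + 2 OH⁻(aq)
With Mg²⁺ already at 2.9×10⁻² mol/L and s small, take [Mg²⁺] ≈ 2.9×10⁻² mol/L and [OH⁻] = 2s.
Ksp = [Mg²⁺][OH⁻]^2 = (2.9×10⁻²)(2s)^2
(2s)^2 = 1.4×10⁻¹¹ / (2.9×10⁻²) = 4.8×10⁻¹⁰
s = 1.1×10⁻⁵ mol/L

1.1×10⁻⁵ M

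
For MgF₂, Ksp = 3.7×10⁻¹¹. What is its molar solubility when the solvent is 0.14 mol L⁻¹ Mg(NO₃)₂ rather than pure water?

8.1×10⁻⁶ M

MgF₂(s) ⇌ Mg²⁺(aq) + 2 F⁻(aq)
Let s be the solubility of MgF₂ here. The common ion gives [Mg²⁺] ≈ 0.14 mol L⁻¹, and [F⁻] = 2s.
Ksp = [Mg²⁺][F⁻]^2 = (0.14)(2s)^2
(2s)^2 = 3.7×10⁻¹¹ / (0.14) = 2.6×10⁻¹⁰
s = 8.1×10⁻⁶ mol L⁻¹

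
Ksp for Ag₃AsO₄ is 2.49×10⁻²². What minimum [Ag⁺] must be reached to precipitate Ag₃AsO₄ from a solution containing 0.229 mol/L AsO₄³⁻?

1.03×10⁻⁷ M

A salt starts to precipitate once the ion product Q reaches its Ksp.
Ag₃AsO₄(s) ⇌ 3 Ag⁺(aq) + AsO₄³⁻(aq)
Ksp = [Ag⁺]^3[AsO₄³⁻] = [Ag⁺]^3(0.229)
[Ag⁺]^3 = 2.49×10⁻²² / (0.229) = 1.09×10⁻²¹
[Ag⁺] = 1.03×10⁻⁷ mol/L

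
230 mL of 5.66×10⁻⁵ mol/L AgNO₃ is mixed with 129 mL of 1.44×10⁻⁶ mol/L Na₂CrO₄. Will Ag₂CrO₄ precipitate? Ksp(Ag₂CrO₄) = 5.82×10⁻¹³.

No

The combined volume is 359 mL.
[Ag⁺] = (5.66×10⁻⁵)(230)/359 = 3.63×10⁻⁵ mol/L
[CrO₄²⁻] = (1.44×10⁻⁶)(129)/359 = 5.17×10⁻⁷ mol/L
Q = [Ag⁺]^2[CrO₄²⁻] = 6.80×10⁻¹⁶
Since Q (6.80×10⁻¹⁶) is less than Ksp (5.82×10⁻¹³), no Ag₂CrO₄ precipitates.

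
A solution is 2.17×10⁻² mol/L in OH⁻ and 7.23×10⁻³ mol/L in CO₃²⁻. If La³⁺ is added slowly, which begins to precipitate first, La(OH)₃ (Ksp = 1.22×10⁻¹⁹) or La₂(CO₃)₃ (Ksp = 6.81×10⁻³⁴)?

La(OH)₃

A salt starts to precipitate once the ion product Q reaches its Ksp.
For La(OH)₃: [La³⁺] = (Ksp/[OH⁻]^3) = 1.19×10⁻¹⁴ mol/L
For La₂(CO₃)₃: [La³⁺] = (Ksp/[CO₃²⁻]^3)^(1/2) = 4.24×10⁻¹⁴ mol/L
La(OH)₃ requires the lower [La³⁺], so it precipitates first.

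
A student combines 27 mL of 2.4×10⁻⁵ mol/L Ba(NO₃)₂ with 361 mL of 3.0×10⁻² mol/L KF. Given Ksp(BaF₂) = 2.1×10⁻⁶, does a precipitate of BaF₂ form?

No

After mixing, V = 27 mL + 361 mL = 388 mL.
[Ba²⁺] = (2.4×10⁻⁵)(27)/388 = 1.7×10⁻⁶ mol/L
[F⁻] = (3.0×10⁻²)(361)/388 = 2.8×10⁻² mol/L
Q = [Ba²⁺][F⁻]^2 = 1.3×10⁻⁹
Q < Ksp (1.3×10⁻⁹ vs 2.1×10⁻⁶); the solution remains unsaturated and no precipitate forms.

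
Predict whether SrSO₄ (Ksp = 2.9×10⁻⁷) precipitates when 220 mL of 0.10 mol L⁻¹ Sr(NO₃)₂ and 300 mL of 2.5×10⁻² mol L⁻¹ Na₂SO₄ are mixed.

The combined volume is 520 mL.
[Sr²⁺] = (0.10)(220)/520 = 4.2×10⁻² mol L⁻¹
[SO₄²⁻] = (2.5×10⁻²)(300)/520 = 1.4×10⁻² mol L⁻¹
Q = [Sr²⁺][SO₄²⁻] = 6.1×10⁻⁴
Q = 6.1×10⁻⁴ > Ksp = 2.9×10⁻⁷, so the solution is supersaturated and SrSO₄ precipitates.

Yes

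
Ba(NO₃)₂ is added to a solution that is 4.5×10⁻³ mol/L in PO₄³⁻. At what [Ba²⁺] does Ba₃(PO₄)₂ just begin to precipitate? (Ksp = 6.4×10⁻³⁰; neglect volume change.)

6.8×10⁻⁹ M

Precipitation of each salt begins when its ion product equals Ksp.
Ba₃(PO₄)₂(s) ⇌ 3 Ba²⁺(aq) + 2 PO₄³⁻(aq)
Ksp = [Ba²⁺]^3[PO₄³⁻]^2 = [Ba²⁺]^3(4.5×10⁻³)^2
[Ba²⁺]^3 = 6.4×10⁻³⁰ / (4.5×10⁻³)^2 = 3.2×10⁻²⁵
[Ba²⁺] = 6.8×10⁻⁹ mol/L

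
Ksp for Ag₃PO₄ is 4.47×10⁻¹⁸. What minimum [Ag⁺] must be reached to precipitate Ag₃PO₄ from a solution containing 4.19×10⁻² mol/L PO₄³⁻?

4.74×10⁻⁶ M

A salt starts to precipitate once the ion product Q reaches its Ksp.
Ag₃PO₄(s) ⇌ 3 Ag⁺(aq) + PO₄³⁻(aq)
Ksp = [Ag⁺]^3[PO₄³⁻] = [Ag⁺]^3(4.19×10⁻²)
[Ag⁺]^3 = 4.47×10⁻¹⁸ / (4.19×10⁻²) = 1.07×10⁻¹⁶
[Ag⁺] = 4.74×10⁻⁶ mol/L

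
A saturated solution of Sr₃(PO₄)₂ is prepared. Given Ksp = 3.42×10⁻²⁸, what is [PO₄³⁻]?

2.52×10⁻⁶ M

Sr₃(PO₄)₂(s) ⇌ 3 Sr²⁺(aq) + 2 PO₄³⁻(aq)
Call the molar solubility s, so that [Sr²⁺] = 3s and [PO₄³⁻] = 2s.
Ksp = [Sr²⁺]^3[PO₄³⁻]^2 = (3s)^3 · (2s)^2 = 108s^5 = 3.42×10⁻²⁸
s = 1.26×10⁻⁶ mol L⁻¹
[PO₄³⁻] = 2s = 2.52×10⁻⁶ mol L⁻¹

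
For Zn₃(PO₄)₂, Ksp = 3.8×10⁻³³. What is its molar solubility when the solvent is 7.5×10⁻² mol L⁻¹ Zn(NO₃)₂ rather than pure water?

Zn₃(PO₄)₂(s) ⇌ 3 Zn²⁺(aq) + 2 PO₄³⁻(aq)
Let s be the solubility of Zn₃(PO₄)₂ here. The common ion gives [Zn²⁺] ≈ 7.5×10⁻² mol L⁻¹, and [PO₄³⁻] = 2s.
Ksp = [Zn²⁺]^3[PO₄³⁻]^2 = (7.5×10⁻²)^3(2s)^2
(2s)^2 = 3.8×10⁻³³ / (7.5×10⁻²)^3 = 9.0×10⁻³⁰
s = 1.5×10⁻¹⁵ mol L⁻¹

1.5×10⁻¹⁵ M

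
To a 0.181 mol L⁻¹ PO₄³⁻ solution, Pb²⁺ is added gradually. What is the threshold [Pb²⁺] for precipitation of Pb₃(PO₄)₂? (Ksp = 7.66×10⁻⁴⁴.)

1.33×10⁻¹⁴ M

A salt starts to precipitate once the ion product Q reaches its Ksp.
Pb₃(PO₄)₂(s) ⇌ 3 Pb²⁺(aq) + 2 PO₄³⁻(aq)
Ksp = [Pb²⁺]^3[PO₄³⁻]^2 = [Pb²⁺]^3(0.181)^2
[Pb²⁺]^3 = 7.66×10⁻⁴⁴ / (0.181)^2 = 2.34×10⁻⁴²
[Pb²⁺] = 1.33×10⁻¹⁴ mol L⁻¹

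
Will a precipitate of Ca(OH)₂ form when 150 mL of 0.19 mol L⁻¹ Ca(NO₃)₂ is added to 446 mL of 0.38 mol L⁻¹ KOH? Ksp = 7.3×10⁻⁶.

After mixing, V = 150 mL + 446 mL = 596 mL.
[Ca²⁺] = (0.19)(150)/596 = 4.8×10⁻² mol L⁻¹
[OH⁻] = (0.38)(446)/596 = 0.28 mol L⁻¹
Q = [Ca²⁺][OH⁻]^2 = 3.9×10⁻³
Because Q > Ksp (3.9×10⁻³ vs 7.3×10⁻⁶), a precipitate of Ca(OH)₂ forms.

Yes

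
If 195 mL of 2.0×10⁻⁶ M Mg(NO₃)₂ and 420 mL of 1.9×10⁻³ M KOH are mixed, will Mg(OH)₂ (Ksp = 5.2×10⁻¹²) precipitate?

No

After mixing, V = 195 mL + 420 mL = 615 mL.
[Mg²⁺] = (2.0×10⁻⁶)(195)/615 = 6.3×10⁻⁷ M
[OH⁻] = (1.9×10⁻³)(420)/615 = 1.3×10⁻³ M
Q = [Mg²⁺][OH⁻]^2 = 1.1×10⁻¹²
Q = 1.1×10⁻¹² < Ksp = 5.2×10⁻¹², so the solution is unsaturated and no precipitate forms.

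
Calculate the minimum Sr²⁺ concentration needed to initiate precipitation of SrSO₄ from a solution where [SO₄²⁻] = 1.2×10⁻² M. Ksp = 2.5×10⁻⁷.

Precipitation of each salt begins when its ion product equals Ksp.
SrSO₄(s) ⇌ Sr²⁺(aq) + SO₄²⁻(aq)
Ksp = [Sr²⁺][SO₄²⁻] = [Sr²⁺](1.2×10⁻²)
[Sr²⁺] = 2.5×10⁻⁷ / (1.2×10⁻²) = 2.1×10⁻⁵
[Sr²⁺] = 2.1×10⁻⁵ M

2.1×10⁻⁵ M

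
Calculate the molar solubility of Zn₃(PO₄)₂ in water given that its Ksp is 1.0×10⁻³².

1.6×10⁻⁷ M

Zn₃(PO₄)₂(s) ⇌ 3 Zn²⁺(aq) + 2 PO₄³⁻(aq)
Let s be the molar solubility. Then [Zn²⁺] = 3s and [PO₄³⁻] = 2s.
Ksp = [Zn²⁺]^3[PO₄³⁻]^2 = (3s)^3 · (2s)^2 = 108s^5
108s^5 = 1.0×10⁻³²  ⇒  s^5 = 9.3×10⁻³⁵
s = (9.3×10⁻³⁵)^(1/5) = 1.6×10⁻⁷ M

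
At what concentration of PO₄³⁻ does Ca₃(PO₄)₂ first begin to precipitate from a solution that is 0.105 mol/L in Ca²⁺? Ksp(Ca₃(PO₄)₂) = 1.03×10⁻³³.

9.43×10⁻¹⁶ M

Each salt precipitates once Q = Ksp for that salt.
Ca₃(PO₄)₂(s) ⇌ 3 Ca²⁺(aq) + 2 PO₄³⁻(aq)
Ksp = [Ca²⁺]^3[PO₄³⁻]^2 = [PO₄³⁻]^2(0.105)^3
[PO₄³⁻]^2 = 1.03×10⁻³³ / (0.105)^3 = 8.90×10⁻³¹
[PO₄³⁻] = 9.43×10⁻¹⁶ mol/L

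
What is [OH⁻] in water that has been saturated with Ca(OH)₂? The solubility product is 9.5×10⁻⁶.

2.7×10⁻² M

Ca(OH)₂(s) ⇌ Ca²⁺(aq) + 2 OH⁻(aq)
If s mol/L of Ca(OH)₂ dissolves, [Ca²⁺] = s and [OH⁻] = 2s.
Ksp = [Ca²⁺][OH⁻]^2 = s · (2s)^2 = 4s^3 = 9.5×10⁻⁶
s = 1.3×10⁻² mol/L
[OH⁻] = 2s = 2.7×10⁻² mol/L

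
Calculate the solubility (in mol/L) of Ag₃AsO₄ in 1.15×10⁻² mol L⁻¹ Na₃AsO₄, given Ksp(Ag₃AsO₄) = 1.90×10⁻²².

8.49×10⁻⁸ M

Ag₃AsO₄(s) ⇌ 3 Ag⁺(aq) + AsO₄³⁻(aq)
The solution already contains AsO₄³⁻ at 1.15×10⁻² mol L⁻¹. Let s be the molar solubility of Ag₃AsO₄.
[AsO₄³⁻] ≈ 1.15×10⁻² mol L⁻¹ (common ion dominates); [Ag⁺] = 3s.
Ksp = [Ag⁺]^3[AsO₄³⁻] = (3s)^3(1.15×10⁻²)
(3s)^3 = 1.90×10⁻²² / (1.15×10⁻²) = 1.65×10⁻²⁰
s = 8.49×10⁻⁸ mol L⁻¹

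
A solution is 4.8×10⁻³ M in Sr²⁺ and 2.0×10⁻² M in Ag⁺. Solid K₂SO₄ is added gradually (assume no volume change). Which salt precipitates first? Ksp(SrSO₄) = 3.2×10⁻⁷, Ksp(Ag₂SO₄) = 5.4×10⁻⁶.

SrSO₄

The threshold for precipitation is Q = Ksp.
For SrSO₄: [SO₄²⁻] = (Ksp/[Sr²⁺]) = 6.7×10⁻⁵ M
For Ag₂SO₄: [SO₄²⁻] = (Ksp/[Ag⁺]^2) = 1.4×10⁻² M
Since SrSO₄ needs less SO₄²⁻ to reach saturation, it precipitates first.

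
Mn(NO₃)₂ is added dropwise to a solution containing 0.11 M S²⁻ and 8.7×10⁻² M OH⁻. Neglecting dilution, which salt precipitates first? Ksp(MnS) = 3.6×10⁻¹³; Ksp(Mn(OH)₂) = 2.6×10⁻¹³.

MnS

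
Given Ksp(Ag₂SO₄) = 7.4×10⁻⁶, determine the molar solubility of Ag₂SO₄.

Ag₂SO₄(s) ⇌ 2 Ag⁺(aq) + SO₄²⁻(aq)
If s mol/L of Ag₂SO₄ dissolves, [Ag⁺] = 2s and [SO₄²⁻] = s.
Ksp = [Ag⁺]^2[SO₄²⁻] = (2s)^2 · s = 4s^3
4s^3 = 7.4×10⁻⁶  ⇒  s^3 = 1.9×10⁻⁶
s = 1.2×10⁻² mol L⁻¹

1.2×10⁻² M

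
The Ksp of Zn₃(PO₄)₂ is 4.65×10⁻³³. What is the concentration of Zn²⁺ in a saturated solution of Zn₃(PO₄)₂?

Zn₃(PO₄)₂(s) ⇌ 3 Zn²⁺(aq) + 2 PO₄³⁻(aq)
If s mol/L of Zn₃(PO₄)₂ dissolves, [Zn²⁺] = 3s and [PO₄³⁻] = 2s.
Ksp = [Zn²⁺]^3[PO₄³⁻]^2 = (3s)^3 · (2s)^2 = 108s^5 = 4.65×10⁻³³
s = 1.34×10⁻⁷ mol/L
[Zn²⁺] = 3s = 4.02×10⁻⁷ mol/L

4.02×10⁻⁷ M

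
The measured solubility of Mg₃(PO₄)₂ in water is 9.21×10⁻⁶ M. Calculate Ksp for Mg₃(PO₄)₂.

Mg₃(PO₄)₂(s) ⇌ 3 Mg²⁺(aq) + 2 PO₄³⁻(aq)
Call the molar solubility s, so that [Mg²⁺] = 3s and [PO₄³⁻] = 2s.
Ksp = [Mg²⁺]^3[PO₄³⁻]^2 = (3s)^3 · (2s)^2 = 108s^5
Ksp = 108 × (9.21×10⁻⁶)^5 = 7.16×10⁻²⁴

Ksp = 7.16×10⁻²⁴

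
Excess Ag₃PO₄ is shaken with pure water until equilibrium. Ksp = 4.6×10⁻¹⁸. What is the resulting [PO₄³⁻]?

Ag₃PO₄(s) ⇌ 3 Ag⁺(aq) + PO₄³⁻(aq)
Call the molar solubility s, so that [Ag⁺] = 3s and [PO₄³⁻] = s.
Ksp = [Ag⁺]^3[PO₄³⁻] = (3s)^3 · s = 27s^4 = 4.6×10⁻¹⁸
s = 2.0×10⁻⁵ mol/L
[PO₄³⁻] = s = 2.0×10⁻⁵ mol/L

2.0×10⁻⁵ M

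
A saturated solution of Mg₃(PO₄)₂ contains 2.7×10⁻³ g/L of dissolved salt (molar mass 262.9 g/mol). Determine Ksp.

s = (2.7×10⁻³ g L⁻¹)/(262.9 g mol⁻¹) = 1.027×10⁻⁵ M
Mg₃(PO₄)₂(s) ⇌ 3 Mg²⁺(aq) + 2 PO₄³⁻(aq)
If s mol/L of Mg₃(PO₄)₂ dissolves, [Mg²⁺] = 3s and [PO₄³⁻] = 2s.
Ksp = [Mg²⁺]^3[PO₄³⁻]^2 = (3s)^3 · (2s)^2 = 108s^5
Ksp = 108 × (1.027×10⁻⁵)^5 = 1.2×10⁻²³

Ksp = 1.2×10⁻²³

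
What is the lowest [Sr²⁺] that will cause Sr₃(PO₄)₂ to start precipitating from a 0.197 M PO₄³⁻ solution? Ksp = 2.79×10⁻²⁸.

Each salt precipitates once Q = Ksp for that salt.
Sr₃(PO₄)₂(s) ⇌ 3 Sr²⁺(aq) + 2 PO₄³⁻(aq)
Ksp = [Sr²⁺]^3[PO₄³⁻]^2 = [Sr²⁺]^3(0.197)^2
[Sr²⁺]^3 = 2.79×10⁻²⁸ / (0.197)^2 = 7.19×10⁻²⁷
[Sr²⁺] = 1.93×10⁻⁹ M

1.93×10⁻⁹ M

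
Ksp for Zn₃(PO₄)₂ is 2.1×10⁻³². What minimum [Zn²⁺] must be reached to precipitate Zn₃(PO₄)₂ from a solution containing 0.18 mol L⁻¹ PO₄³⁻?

8.7×10⁻¹¹ M

Precipitation begins when Q = Ksp.
Zn₃(PO₄)₂(s) ⇌ 3 Zn²⁺(aq) + 2 PO₄³⁻(aq)
Ksp = [Zn²⁺]^3[PO₄³⁻]^2 = [Zn²⁺]^3(0.18)^2
[Zn²⁺]^3 = 2.1×10⁻³² / (0.18)^2 = 6.5×10⁻³¹
[Zn²⁺] = 8.7×10⁻¹¹ mol L⁻¹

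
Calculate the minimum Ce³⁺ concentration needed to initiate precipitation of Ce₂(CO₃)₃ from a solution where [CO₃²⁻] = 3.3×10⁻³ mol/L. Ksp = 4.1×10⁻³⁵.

3.4×10⁻¹⁴ M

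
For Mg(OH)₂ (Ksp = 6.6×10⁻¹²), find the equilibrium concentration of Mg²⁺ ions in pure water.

1.2×10⁻⁴ M

Mg(OH)₂(s) ⇌ Mg²⁺(aq) + 2 OH⁻(aq)
Let s be the molar solubility. Then [Mg²⁺] = s and [OH⁻] = 2s.
Ksp = [Mg²⁺][OH⁻]^2 = s · (2s)^2 = 4s^3 = 6.6×10⁻¹²
s = 1.2×10⁻⁴ mol L⁻¹
[Mg²⁺] = s = 1.2×10⁻⁴ mol L⁻¹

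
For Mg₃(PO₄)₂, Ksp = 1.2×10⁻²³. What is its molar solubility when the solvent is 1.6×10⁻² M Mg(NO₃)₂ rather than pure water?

8.6×10⁻¹⁰ M

Mg₃(PO₄)₂(s) ⇌ 3 Mg²⁺(aq) + 2 PO₄³⁻(aq)
With Mg²⁺ already at 1.6×10⁻² M and s small, take [Mg²⁺] ≈ 1.6×10⁻² M and [PO₄³⁻] = 2s.
Ksp = [Mg²⁺]^3[PO₄³⁻]^2 = (1.6×10⁻²)^3(2s)^2
(2s)^2 = 1.2×10⁻²³ / (1.6×10⁻²)^3 = 2.9×10⁻¹⁸
s = 8.6×10⁻¹⁰ M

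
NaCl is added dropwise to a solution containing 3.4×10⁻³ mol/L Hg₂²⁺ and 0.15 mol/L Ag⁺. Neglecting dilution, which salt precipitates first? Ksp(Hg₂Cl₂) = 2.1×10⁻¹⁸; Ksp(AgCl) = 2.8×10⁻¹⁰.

Precipitation of each salt begins when its ion product equals Ksp.
For Hg₂Cl₂: [Cl⁻] = (Ksp/[Hg₂²⁺])^(1/2) = 2.5×10⁻⁸ mol/L
For AgCl: [Cl⁻] = (Ksp/[Ag⁺]) = 1.9×10⁻⁹ mol/L
AgCl requires the lower [Cl⁻], so it precipitates first.

AgCl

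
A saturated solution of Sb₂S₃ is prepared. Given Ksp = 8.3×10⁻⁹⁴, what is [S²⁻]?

Sb₂S₃(s) ⇌ 2 Sb³⁺(aq) + 3 S²⁻(aq)
With molar solubility s: [Sb³⁺] = 2s, [S²⁻] = 3s.
Ksp = [Sb³⁺]^2[S²⁻]^3 = (2s)^2 · (3s)^3 = 108s^5 = 8.3×10⁻⁹⁴
s = 9.5×10⁻²⁰ mol L⁻¹
[S²⁻] = 3s = 2.8×10⁻¹⁹ mol L⁻¹

2.8×10⁻¹⁹ M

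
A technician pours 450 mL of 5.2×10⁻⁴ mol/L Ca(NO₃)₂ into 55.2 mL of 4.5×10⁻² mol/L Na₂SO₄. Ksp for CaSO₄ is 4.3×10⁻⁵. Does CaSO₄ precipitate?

Total volume after mixing = 450 + 55.2 = 505.2 mL.
[Ca²⁺] = (5.2×10⁻⁴)(450)/505.2 = 4.6×10⁻⁴ mol/L
[SO₄²⁻] = (4.5×10⁻²)(55.2)/505.2 = 4.9×10⁻³ mol/L
Q = [Ca²⁺][SO₄²⁻] = 2.3×10⁻⁶
Q = 2.3×10⁻⁶ < Ksp = 4.3×10⁻⁵, so the solution is unsaturated and no precipitate forms.

No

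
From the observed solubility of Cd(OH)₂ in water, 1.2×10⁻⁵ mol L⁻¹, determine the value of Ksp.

Ksp = 6.9×10⁻¹⁵

Cd(OH)₂(s) ⇌ Cd²⁺(aq) + 2 OH⁻(aq)
Let s be the molar solubility. Then [Cd²⁺] = s and [OH⁻] = 2s.
Ksp = [Cd²⁺][OH⁻]^2 = s · (2s)^2 = 4s^3
Ksp = 4 × (1.2×10⁻⁵)^3 = 6.9×10⁻¹⁵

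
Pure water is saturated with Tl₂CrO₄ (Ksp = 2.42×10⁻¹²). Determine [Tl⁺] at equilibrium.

Tl₂CrO₄(s) ⇌ 2 Tl⁺(aq) + CrO₄²⁻(aq)
Let s be the molar solubility. Then [Tl⁺] = 2s and [CrO₄²⁻] = s.
Ksp = [Tl⁺]^2[CrO₄²⁻] = (2s)^2 · s = 4s^3 = 2.42×10⁻¹²
s = 8.46×10⁻⁵ mol L⁻¹
[Tl⁺] = 2s = 1.69×10⁻⁴ mol L⁻¹

1.69×10⁻⁴ M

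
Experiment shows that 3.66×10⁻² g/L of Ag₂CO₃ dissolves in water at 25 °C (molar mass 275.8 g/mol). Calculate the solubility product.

Ksp = 9.35×10⁻¹²

Convert to molarity: s = 3.66×10⁻² / 275.8 = 1.3270×10⁻⁴ mol/L
Ag₂CO₃(s) ⇌ 2 Ag⁺(aq) + CO₃²⁻(aq)
For each mole of Ag₂CO₃ that dissolves per liter, [Ag⁺] = 2s and [CO₃²⁻] = s; let s denote this solubility.
Ksp = [Ag⁺]^2[CO₃²⁻] = (2s)^2 · s = 4s^3
Ksp = 4 × (1.3270×10⁻⁴)^3 = 9.35×10⁻¹²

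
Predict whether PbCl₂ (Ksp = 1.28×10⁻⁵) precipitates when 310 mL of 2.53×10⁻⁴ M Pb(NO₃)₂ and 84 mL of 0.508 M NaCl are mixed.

No

The combined volume is 394 mL.
[Pb²⁺] = (2.53×10⁻⁴)(310)/394 = 1.99×10⁻⁴ M
[Cl⁻] = (0.508)(84)/394 = 0.108 M
Q = [Pb²⁺][Cl⁻]^2 = 2.33×10⁻⁶
Since Q (2.33×10⁻⁶) is less than Ksp (1.28×10⁻⁵), no PbCl₂ precipitates.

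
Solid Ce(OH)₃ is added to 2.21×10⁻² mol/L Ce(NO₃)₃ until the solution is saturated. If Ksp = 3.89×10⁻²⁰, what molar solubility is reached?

Ce(OH)₃(s) ⇌ Ce³⁺(aq) + 3 OH⁻(aq)
Let s be the solubility of Ce(OH)₃ here. The common ion gives [Ce³⁺] ≈ 2.21×10⁻² mol/L, and [OH⁻] = 3s.
Ksp = [Ce³⁺][OH⁻]^3 = (2.21×10⁻²)(3s)^3
(3s)^3 = 3.89×10⁻²⁰ / (2.21×10⁻²) = 1.76×10⁻¹⁸
s = 4.02×10⁻⁷ mol/L

4.02×10⁻⁷ M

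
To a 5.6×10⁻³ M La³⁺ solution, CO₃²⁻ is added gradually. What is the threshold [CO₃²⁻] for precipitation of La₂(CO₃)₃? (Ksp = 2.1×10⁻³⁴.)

A salt starts to precipitate once the ion product Q reaches its Ksp.
La₂(CO₃)₃(s) ⇌ 2 La³⁺(aq) + 3 CO₃²⁻(aq)
Ksp = [La³⁺]^2[CO₃²⁻]^3 = [CO₃²⁻]^3(5.6×10⁻³)^2
[CO₃²⁻]^3 = 2.1×10⁻³⁴ / (5.6×10⁻³)^2 = 6.7×10⁻³⁰
[CO₃²⁻] = 1.9×10⁻¹⁰ M

1.9×10⁻¹⁰ M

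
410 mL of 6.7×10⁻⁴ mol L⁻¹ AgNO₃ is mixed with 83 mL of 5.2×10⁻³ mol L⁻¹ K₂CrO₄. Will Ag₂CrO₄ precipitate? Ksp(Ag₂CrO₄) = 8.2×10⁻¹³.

Total volume after mixing = 410 + 83 = 493 mL.
[Ag⁺] = (6.7×10⁻⁴)(410)/493 = 5.6×10⁻⁴ mol L⁻¹
[CrO₄²⁻] = (5.2×10⁻³)(83)/493 = 8.8×10⁻⁴ mol L⁻¹
Q = [Ag⁺]^2[CrO₄²⁻] = 2.7×10⁻¹⁰
Q = 2.7×10⁻¹⁰ > Ksp = 8.2×10⁻¹³, so the solution is supersaturated and Ag₂CrO₄ precipitates.

Yes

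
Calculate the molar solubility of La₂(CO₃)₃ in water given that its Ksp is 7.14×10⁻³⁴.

9.21×10⁻⁸ M

La₂(CO₃)₃(s) ⇌ 2 La³⁺(aq) + 3 CO₃²⁻(aq)
For each mole of La₂(CO₃)₃ that dissolves per liter, [La³⁺] = 2s and [CO₃²⁻] = 3s; let s denote this solubility.
Ksp = [La³⁺]^2[CO₃²⁻]^3 = (2s)^2 · (3s)^3 = 108s^5
108s^5 = 7.14×10⁻³⁴  ⇒  s^5 = 6.61×10⁻³⁶
s = 9.21×10⁻⁸ mol L⁻¹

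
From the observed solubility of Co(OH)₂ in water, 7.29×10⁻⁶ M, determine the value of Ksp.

Ksp = 1.55×10⁻¹⁵

Co(OH)₂(s) ⇌ Co²⁺(aq) + 2 OH⁻(aq)
For each mole of Co(OH)₂ that dissolves per liter, [Co²⁺] = s and [OH⁻] = 2s; let s denote this solubility.
Ksp = [Co²⁺][OH⁻]^2 = s · (2s)^2 = 4s^3
Ksp = 4 × (7.29×10⁻⁶)^3 = 1.55×10⁻¹⁵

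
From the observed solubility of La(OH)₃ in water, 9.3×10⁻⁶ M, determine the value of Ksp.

La(OH)₃(s) ⇌ La³⁺(aq) + 3 OH⁻(aq)
With molar solubility s: [La³⁺] = s, [OH⁻] = 3s.
Ksp = [La³⁺][OH⁻]^3 = s · (3s)^3 = 27s^4
Ksp = 27 × (9.3×10⁻⁶)^4 = 2.0×10⁻¹⁹

Ksp = 2.0×10⁻¹⁹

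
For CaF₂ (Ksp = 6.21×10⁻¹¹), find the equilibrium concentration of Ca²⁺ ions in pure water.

CaF₂(s) ⇌ Ca²⁺(aq) + 2 F⁻(aq)
For each mole of CaF₂ that dissolves per liter, [Ca²⁺] = s and [F⁻] = 2s; let s denote this solubility.
Ksp = [Ca²⁺][F⁻]^2 = s · (2s)^2 = 4s^3 = 6.21×10⁻¹¹
s = 2.49×10⁻⁴ mol L⁻¹
[Ca²⁺] = s = 2.49×10⁻⁴ mol L⁻¹

2.49×10⁻⁴ M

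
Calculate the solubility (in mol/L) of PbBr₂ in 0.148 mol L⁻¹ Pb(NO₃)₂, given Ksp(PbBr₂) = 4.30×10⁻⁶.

PbBr₂(s) ⇌ Pb²⁺(aq) + 2 Br⁻(aq)
With Pb²⁺ already at 0.148 mol L⁻¹ and s small, take [Pb²⁺] ≈ 0.148 mol L⁻¹ and [Br⁻] = 2s.
Ksp = [Pb²⁺][Br⁻]^2 = (0.148)(2s)^2
(2s)^2 = 4.30×10⁻⁶ / (0.148) = 2.91×10⁻⁵
s = 2.70×10⁻³ mol L⁻¹

2.70×10⁻³ M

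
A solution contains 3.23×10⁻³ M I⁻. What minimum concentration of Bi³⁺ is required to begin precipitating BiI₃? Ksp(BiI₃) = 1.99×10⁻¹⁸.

The threshold for precipitation is Q = Ksp.
BiI₃(s) ⇌ Bi³⁺(aq) + 3 I⁻(aq)
Ksp = [Bi³⁺][I⁻]^3 = [Bi³⁺](3.23×10⁻³)^3
[Bi³⁺] = 1.99×10⁻¹⁸ / (3.23×10⁻³)^3 = 5.91×10⁻¹¹
[Bi³⁺] = 5.91×10⁻¹¹ M

5.91×10⁻¹¹ M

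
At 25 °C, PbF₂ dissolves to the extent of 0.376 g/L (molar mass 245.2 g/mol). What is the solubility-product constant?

s = (0.376 g L⁻¹)/(245.2 g mol⁻¹) = 1.5334×10⁻³ M
PbF₂(s) ⇌ Pb²⁺(aq) + 2 F⁻(aq)
Call the molar solubility s, so that [Pb²⁺] = s and [F⁻] = 2s.
Ksp = [Pb²⁺][F⁻]^2 = s · (2s)^2 = 4s^3
Ksp = 4 × (1.5334×10⁻³)^3 = 1.44×10⁻⁸

Ksp = 1.44×10⁻⁸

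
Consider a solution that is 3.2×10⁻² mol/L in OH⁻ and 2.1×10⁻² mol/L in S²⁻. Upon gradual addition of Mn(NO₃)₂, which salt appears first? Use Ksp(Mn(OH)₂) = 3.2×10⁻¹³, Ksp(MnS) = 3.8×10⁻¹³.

The threshold for precipitation is Q = Ksp.
For Mn(OH)₂: [Mn²⁺] = (Ksp/[OH⁻]^2) = 3.1×10⁻¹⁰ mol/L
For MnS: [Mn²⁺] = (Ksp/[S²⁻]) = 1.8×10⁻¹¹ mol/L
MnS requires the lower [Mn²⁺], so it precipitates first.

MnS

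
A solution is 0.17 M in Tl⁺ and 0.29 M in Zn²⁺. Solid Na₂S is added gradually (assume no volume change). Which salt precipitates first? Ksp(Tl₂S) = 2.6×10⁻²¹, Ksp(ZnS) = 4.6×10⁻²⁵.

ZnS

Precipitation of each salt begins when its ion product equals Ksp.
For Tl₂S: [S²⁻] = (Ksp/[Tl⁺]^2) = 9.0×10⁻²⁰ M
For ZnS: [S²⁻] = (Ksp/[Zn²⁺]) = 1.6×10⁻²⁴ M
ZnS requires the lower [S²⁻], so it precipitates first.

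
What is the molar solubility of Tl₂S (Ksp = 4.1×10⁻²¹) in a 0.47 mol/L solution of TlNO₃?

1.9×10⁻²⁰ M

Tl₂S(s) ⇌ 2 Tl⁺(aq) + S²⁻(aq)
With Tl⁺ already at 0.47 mol/L and s small, take [Tl⁺] ≈ 0.47 mol/L and [S²⁻] = s.
Ksp = [Tl⁺]^2[S²⁻] = (0.47)^2s
s = 4.1×10⁻²¹ / (0.47)^2 = 1.9×10⁻²⁰
s = 1.9×10⁻²⁰ mol/L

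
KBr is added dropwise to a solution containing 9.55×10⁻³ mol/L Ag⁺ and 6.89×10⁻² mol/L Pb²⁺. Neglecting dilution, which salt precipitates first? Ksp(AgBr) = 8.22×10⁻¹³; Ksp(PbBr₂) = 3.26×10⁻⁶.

AgBr

Precipitation begins when Q = Ksp.
For AgBr: [Br⁻] = (Ksp/[Ag⁺]) = 8.61×10⁻¹¹ mol/L
For PbBr₂: [Br⁻] = (Ksp/[Pb²⁺])^(1/2) = 6.88×10⁻³ mol/L
AgBr requires the lower [Br⁻], so it precipitates first.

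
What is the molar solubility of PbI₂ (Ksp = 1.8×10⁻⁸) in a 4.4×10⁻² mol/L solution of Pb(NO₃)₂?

3.2×10⁻⁴ M

PbI₂(s) ⇌ Pb²⁺(aq) + 2 I⁻(aq)
Let s be the solubility of PbI₂ here. The common ion gives [Pb²⁺] ≈ 4.4×10⁻² mol/L, and [I⁻] = 2s.
Ksp = [Pb²⁺][I⁻]^2 = (4.4×10⁻²)(2s)^2
(2s)^2 = 1.8×10⁻⁸ / (4.4×10⁻²) = 4.1×10⁻⁷
s = 3.2×10⁻⁴ mol/L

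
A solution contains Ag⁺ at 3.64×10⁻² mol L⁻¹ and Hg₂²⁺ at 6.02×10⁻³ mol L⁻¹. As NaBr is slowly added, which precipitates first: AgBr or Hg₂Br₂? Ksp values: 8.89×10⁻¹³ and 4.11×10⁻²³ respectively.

Each salt precipitates once Q = Ksp for that salt.
For AgBr: [Br⁻] = (Ksp/[Ag⁺]) = 2.44×10⁻¹¹ mol L⁻¹
For Hg₂Br₂: [Br⁻] = (Ksp/[Hg₂²⁺])^(1/2) = 8.26×10⁻¹¹ mol L⁻¹
AgBr requires the lower [Br⁻], so it precipitates first.

AgBr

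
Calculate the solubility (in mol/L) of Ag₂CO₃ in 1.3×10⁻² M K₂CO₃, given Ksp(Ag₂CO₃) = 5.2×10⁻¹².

1.0×10⁻⁵ M

Ag₂CO₃(s) ⇌ 2 Ag⁺(aq) + CO₃²⁻(aq)
With CO₃²⁻ already at 1.3×10⁻² M and s small, take [CO₃²⁻] ≈ 1.3×10⁻² M and [Ag⁺] = 2s.
Ksp = [Ag⁺]^2[CO₃²⁻] = (2s)^2(1.3×10⁻²)
(2s)^2 = 5.2×10⁻¹² / (1.3×10⁻²) = 4.0×10⁻¹⁰
s = 1.0×10⁻⁵ M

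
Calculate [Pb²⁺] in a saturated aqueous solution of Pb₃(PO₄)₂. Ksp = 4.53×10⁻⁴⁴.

Pb₃(PO₄)₂(s) ⇌ 3 Pb²⁺(aq) + 2 PO₄³⁻(aq)
For each mole of Pb₃(PO₄)₂ that dissolves per liter, [Pb²⁺] = 3s and [PO₄³⁻] = 2s; let s denote this solubility.
Ksp = [Pb²⁺]^3[PO₄³⁻]^2 = (3s)^3 · (2s)^2 = 108s^5 = 4.53×10⁻⁴⁴
s = 8.40×10⁻¹⁰ M
[Pb²⁺] = 3s = 2.52×10⁻⁹ M

2.52×10⁻⁹ M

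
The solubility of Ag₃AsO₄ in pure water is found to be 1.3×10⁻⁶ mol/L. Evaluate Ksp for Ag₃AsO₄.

Ksp = 7.7×10⁻²³

Ag₃AsO₄(s) ⇌ 3 Ag⁺(aq) + AsO₄³⁻(aq)
With molar solubility s: [Ag⁺] = 3s, [AsO₄³⁻] = s.
Ksp = [Ag⁺]^3[AsO₄³⁻] = (3s)^3 · s = 27s^4
Ksp = 27 × (1.3×10⁻⁶)^4 = 7.7×10⁻²³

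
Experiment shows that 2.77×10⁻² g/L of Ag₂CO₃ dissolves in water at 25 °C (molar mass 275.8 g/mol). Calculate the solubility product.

Ksp = 4.05×10⁻¹²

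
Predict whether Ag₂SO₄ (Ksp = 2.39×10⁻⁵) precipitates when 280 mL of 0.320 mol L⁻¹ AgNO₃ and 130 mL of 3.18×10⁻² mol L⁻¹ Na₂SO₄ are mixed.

Yes

After mixing, V = 280 mL + 130 mL = 410 mL.
[Ag⁺] = (0.320)(280)/410 = 0.219 mol L⁻¹
[SO₄²⁻] = (3.18×10⁻²)(130)/410 = 1.01×10⁻² mol L⁻¹
Q = [Ag⁺]^2[SO₄²⁻] = 4.82×10⁻⁴
Because Q > Ksp (4.82×10⁻⁴ vs 2.39×10⁻⁵), a precipitate of Ag₂SO₄ forms.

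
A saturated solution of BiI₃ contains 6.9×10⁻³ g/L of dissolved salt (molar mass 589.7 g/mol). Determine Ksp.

Convert to molarity: s = 6.9×10⁻³ / 589.7 = 1.170×10⁻⁵ mol/L
BiI₃(s) ⇌ Bi³⁺(aq) + 3 I⁻(aq)
With molar solubility s: [Bi³⁺] = s, [I⁻] = 3s.
Ksp = [Bi³⁺][I⁻]^3 = s · (3s)^3 = 27s^4
Ksp = 27 × (1.170×10⁻⁵)^4 = 5.1×10⁻¹⁹

Ksp = 5.1×10⁻¹⁹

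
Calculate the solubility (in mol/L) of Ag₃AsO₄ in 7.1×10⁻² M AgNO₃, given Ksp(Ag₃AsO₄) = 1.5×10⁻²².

Ag₃AsO₄(s) ⇌ 3 Ag⁺(aq) + AsO₄³⁻(aq)
With Ag⁺ already at 7.1×10⁻² M and s small, take [Ag⁺] ≈ 7.1×10⁻² M and [AsO₄³⁻] = s.
Ksp = [Ag⁺]^3[AsO₄³⁻] = (7.1×10⁻²)^3s
s = 1.5×10⁻²² / (7.1×10⁻²)^3 = 4.2×10⁻¹⁹
s = 4.2×10⁻¹⁹ M

4.2×10⁻¹⁹ M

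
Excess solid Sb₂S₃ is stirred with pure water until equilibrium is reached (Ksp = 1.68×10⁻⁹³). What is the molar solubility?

Sb₂S₃(s) ⇌ 2 Sb³⁺(aq) + 3 S²⁻(aq)
Call the molar solubility s, so that [Sb³⁺] = 2s and [S²⁻] = 3s.
Ksp = [Sb³⁺]^2[S²⁻]^3 = (2s)^2 · (3s)^3 = 108s^5
108s^5 = 1.68×10⁻⁹³  ⇒  s^5 = 1.56×10⁻⁹⁵
s = 1.09×10⁻¹⁹ M

1.09×10⁻¹⁹ M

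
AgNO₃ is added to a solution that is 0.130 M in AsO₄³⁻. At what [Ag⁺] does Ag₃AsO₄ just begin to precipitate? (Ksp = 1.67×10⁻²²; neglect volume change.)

1.09×10⁻⁷ M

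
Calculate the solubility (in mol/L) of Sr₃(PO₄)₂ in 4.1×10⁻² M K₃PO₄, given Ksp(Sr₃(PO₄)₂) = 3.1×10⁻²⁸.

Sr₃(PO₄)₂(s) ⇌ 3 Sr²⁺(aq) + 2 PO₄³⁻(aq)
With PO₄³⁻ already at 4.1×10⁻² M and s small, take [PO₄³⁻] ≈ 4.1×10⁻² M and [Sr²⁺] = 3s.
Ksp = [Sr²⁺]^3[PO₄³⁻]^2 = (3s)^3(4.1×10⁻²)^2
(3s)^3 = 3.1×10⁻²⁸ / (4.1×10⁻²)^2 = 1.8×10⁻²⁵
s = 1.9×10⁻⁹ M

1.9×10⁻⁹ M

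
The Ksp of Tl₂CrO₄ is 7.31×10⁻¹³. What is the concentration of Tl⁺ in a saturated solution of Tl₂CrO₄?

Tl₂CrO₄(s) ⇌ 2 Tl⁺(aq) + CrO₄²⁻(aq)
For each mole of Tl₂CrO₄ that dissolves per liter, [Tl⁺] = 2s and [CrO₄²⁻] = s; let s denote this solubility.
Ksp = [Tl⁺]^2[CrO₄²⁻] = (2s)^2 · s = 4s^3 = 7.31×10⁻¹³
s = 5.67×10⁻⁵ mol/L
[Tl⁺] = 2s = 1.13×10⁻⁴ mol/L

1.13×10⁻⁴ M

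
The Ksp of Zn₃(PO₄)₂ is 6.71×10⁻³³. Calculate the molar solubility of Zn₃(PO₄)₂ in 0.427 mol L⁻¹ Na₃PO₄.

Zn₃(PO₄)₂(s) ⇌ 3 Zn²⁺(aq) + 2 PO₄³⁻(aq)
The solution already contains PO₄³⁻ at 0.427 mol L⁻¹. Let s be the molar solubility of Zn₃(PO₄)₂.
[PO₄³⁻] ≈ 0.427 mol L⁻¹ (common ion dominates); [Zn²⁺] = 3s.
Ksp = [Zn²⁺]^3[PO₄³⁻]^2 = (3s)^3(0.427)^2
(3s)^3 = 6.71×10⁻³³ / (0.427)^2 = 3.68×10⁻³²
s = 1.11×10⁻¹¹ mol L⁻¹

1.11×10⁻¹¹ M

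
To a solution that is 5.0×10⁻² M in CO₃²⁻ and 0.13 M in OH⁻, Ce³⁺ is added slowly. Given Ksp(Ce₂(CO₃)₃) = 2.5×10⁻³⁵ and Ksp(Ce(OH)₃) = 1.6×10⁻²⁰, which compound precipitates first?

Ce(OH)₃

Precipitation begins when Q = Ksp.
For Ce₂(CO₃)₃: [Ce³⁺] = (Ksp/[CO₃²⁻]^3)^(1/2) = 4.5×10⁻¹⁶ M
For Ce(OH)₃: [Ce³⁺] = (Ksp/[OH⁻]^3) = 7.3×10⁻¹⁸ M
Since Ce(OH)₃ needs less Ce³⁺ to reach saturation, it precipitates first.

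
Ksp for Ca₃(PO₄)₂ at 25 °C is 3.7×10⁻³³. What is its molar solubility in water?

1.3×10⁻⁷ M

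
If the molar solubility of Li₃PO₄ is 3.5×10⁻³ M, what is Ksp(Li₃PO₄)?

Ksp = 4.1×10⁻⁹

Li₃PO₄(s) ⇌ 3 Li⁺(aq) + PO₄³⁻(aq)
With molar solubility s: [Li⁺] = 3s, [PO₄³⁻] = s.
Ksp = [Li⁺]^3[PO₄³⁻] = (3s)^3 · s = 27s^4
Ksp = 27 × (3.5×10⁻³)^4 = 4.1×10⁻⁹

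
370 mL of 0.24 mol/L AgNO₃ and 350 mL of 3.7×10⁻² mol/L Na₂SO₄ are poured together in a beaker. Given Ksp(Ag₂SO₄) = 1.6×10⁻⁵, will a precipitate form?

After mixing, V = 370 mL + 350 mL = 720 mL.
[Ag⁺] = (0.24)(370)/720 = 0.12 mol/L
[SO₄²⁻] = (3.7×10⁻²)(350)/720 = 1.8×10⁻² mol/L
Q = [Ag⁺]^2[SO₄²⁻] = 2.7×10⁻⁴
Because Q > Ksp (2.7×10⁻⁴ vs 1.6×10⁻⁵), a precipitate of Ag₂SO₄ forms.

Yes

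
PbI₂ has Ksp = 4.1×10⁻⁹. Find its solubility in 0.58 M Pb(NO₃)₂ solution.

PbI₂(s) ⇌ Pb²⁺(aq) + 2 I⁻(aq)
Let s be the solubility of PbI₂ here. The common ion gives [Pb²⁺] ≈ 0.58 M, and [I⁻] = 2s.
Ksp = [Pb²⁺][I⁻]^2 = (0.58)(2s)^2
(2s)^2 = 4.1×10⁻⁹ / (0.58) = 7.1×10⁻⁹
s = 4.2×10⁻⁵ M

4.2×10⁻⁵ M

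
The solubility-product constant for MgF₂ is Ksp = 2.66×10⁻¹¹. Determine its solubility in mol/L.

1.88×10⁻⁴ M

MgF₂(s) ⇌ Mg²⁺(aq) + 2 F⁻(aq)
Call the molar solubility s, so that [Mg²⁺] = s and [F⁻] = 2s.
Ksp = [Mg²⁺][F⁻]^2 = s · (2s)^2 = 4s^3
4s^3 = 2.66×10⁻¹¹  ⇒  s^3 = 6.65×10⁻¹²
s = (6.65×10⁻¹²)^(1/3) = 1.88×10⁻⁴ mol L⁻¹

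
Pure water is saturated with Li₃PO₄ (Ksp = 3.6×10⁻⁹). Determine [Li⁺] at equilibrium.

1.0×10⁻² M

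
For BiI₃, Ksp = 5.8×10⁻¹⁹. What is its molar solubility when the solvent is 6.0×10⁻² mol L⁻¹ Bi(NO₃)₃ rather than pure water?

7.1×10⁻⁷ M

BiI₃(s) ⇌ Bi³⁺(aq) + 3 I⁻(aq)
With Bi³⁺ already at 6.0×10⁻² mol L⁻¹ and s small, take [Bi³⁺] ≈ 6.0×10⁻² mol L⁻¹ and [I⁻] = 3s.
Ksp = [Bi³⁺][I⁻]^3 = (6.0×10⁻²)(3s)^3
(3s)^3 = 5.8×10⁻¹⁹ / (6.0×10⁻²) = 9.7×10⁻¹⁸
s = 7.1×10⁻⁷ mol L⁻¹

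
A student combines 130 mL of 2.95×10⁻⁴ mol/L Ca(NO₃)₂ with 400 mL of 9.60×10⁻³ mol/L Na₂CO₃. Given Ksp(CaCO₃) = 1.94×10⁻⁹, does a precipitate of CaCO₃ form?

Yes

The combined volume is 530 mL.
[Ca²⁺] = (2.95×10⁻⁴)(130)/530 = 7.24×10⁻⁵ mol/L
[CO₃²⁻] = (9.60×10⁻³)(400)/530 = 7.25×10⁻³ mol/L
Q = [Ca²⁺][CO₃²⁻] = 5.24×10⁻⁷
Q = 5.24×10⁻⁷ > Ksp = 1.94×10⁻⁹, so the solution is supersaturated and CaCO₃ precipitates.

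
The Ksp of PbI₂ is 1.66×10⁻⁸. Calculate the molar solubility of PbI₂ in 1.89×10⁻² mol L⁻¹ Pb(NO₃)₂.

PbI₂(s) ⇌ Pb²⁺(aq) + 2 I⁻(aq)
Let s be the solubility of PbI₂ here. The common ion gives [Pb²⁺] ≈ 1.89×10⁻² mol L⁻¹, and [I⁻] = 2s.
Ksp = [Pb²⁺][I⁻]^2 = (1.89×10⁻²)(2s)^2
(2s)^2 = 1.66×10⁻⁸ / (1.89×10⁻²) = 8.78×10⁻⁷
s = 4.69×10⁻⁴ mol L⁻¹

4.69×10⁻⁴ M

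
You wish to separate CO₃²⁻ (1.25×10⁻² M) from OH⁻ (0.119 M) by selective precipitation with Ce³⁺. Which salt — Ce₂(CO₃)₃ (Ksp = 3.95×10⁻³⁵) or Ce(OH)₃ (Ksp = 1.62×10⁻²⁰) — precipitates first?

Ce(OH)₃

Each salt precipitates once Q = Ksp for that salt.
For Ce₂(CO₃)₃: [Ce³⁺] = (Ksp/[CO₃²⁻]^3)^(1/2) = 4.50×10⁻¹⁵ M
For Ce(OH)₃: [Ce³⁺] = (Ksp/[OH⁻]^3) = 9.61×10⁻¹⁸ M
The smaller threshold [Ce³⁺] is reached first, so Ce(OH)₃ precipitates first.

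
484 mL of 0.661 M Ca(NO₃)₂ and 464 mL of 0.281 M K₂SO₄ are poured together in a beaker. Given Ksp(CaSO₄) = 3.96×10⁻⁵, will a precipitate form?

After mixing, V = 484 mL + 464 mL = 948 mL.
[Ca²⁺] = (0.661)(484)/948 = 0.337 M
[SO₄²⁻] = (0.281)(464)/948 = 0.138 M
Q = [Ca²⁺][SO₄²⁻] = 4.64×10⁻²
Because Q > Ksp (4.64×10⁻² vs 3.96×10⁻⁵), a precipitate of CaSO₄ forms.

Yes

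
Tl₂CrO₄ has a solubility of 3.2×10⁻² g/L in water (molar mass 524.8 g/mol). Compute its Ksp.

Ksp = 9.1×10⁻¹³

s = (3.2×10⁻² g L⁻¹)/(524.8 g mol⁻¹) = 6.098×10⁻⁵ M
Tl₂CrO₄(s) ⇌ 2 Tl⁺(aq) + CrO₄²⁻(aq)
With molar solubility s: [Tl⁺] = 2s, [CrO₄²⁻] = s.
Ksp = [Tl⁺]^2[CrO₄²⁻] = (2s)^2 · s = 4s^3
Ksp = 4 × (6.098×10⁻⁵)^3 = 9.1×10⁻¹³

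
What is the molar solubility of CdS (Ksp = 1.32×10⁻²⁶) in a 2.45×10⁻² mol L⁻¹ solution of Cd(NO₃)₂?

CdS(s) ⇌ Cd²⁺(aq) + S²⁻(aq)
Let s be the solubility of CdS here. The common ion gives [Cd²⁺] ≈ 2.45×10⁻² mol L⁻¹, and [S²⁻] = s.
Ksp = [Cd²⁺][S²⁻] = (2.45×10⁻²)s
s = 1.32×10⁻²⁶ / (2.45×10⁻²) = 5.39×10⁻²⁵
s = 5.39×10⁻²⁵ mol L⁻¹

5.39×10⁻²⁵ M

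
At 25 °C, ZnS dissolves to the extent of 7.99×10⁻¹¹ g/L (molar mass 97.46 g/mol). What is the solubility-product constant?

Ksp = 6.72×10⁻²⁵

Convert to molarity: s = 7.99×10⁻¹¹ / 97.46 = 8.1982×10⁻¹³ mol/L
ZnS(s) ⇌ Zn²⁺(aq) + S²⁻(aq)
Call the molar solubility s, so that [Zn²⁺] = s and [S²⁻] = s.
Ksp = [Zn²⁺][S²⁻] = s · s = s^2
Ksp = (8.1982×10⁻¹³)^2 = 6.72×10⁻²⁵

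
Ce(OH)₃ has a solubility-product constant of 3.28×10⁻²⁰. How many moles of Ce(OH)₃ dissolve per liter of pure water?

5.90×10⁻⁶ M

Ce(OH)₃(s) ⇌ Ce³⁺(aq) + 3 OH⁻(aq)
With molar solubility s: [Ce³⁺] = s, [OH⁻] = 3s.
Ksp = [Ce³⁺][OH⁻]^3 = s · (3s)^3 = 27s^4
27s^4 = 3.28×10⁻²⁰  ⇒  s^4 = 1.21×10⁻²¹
s = (1.21×10⁻²¹)^(1/4) = 5.90×10⁻⁶ mol L⁻¹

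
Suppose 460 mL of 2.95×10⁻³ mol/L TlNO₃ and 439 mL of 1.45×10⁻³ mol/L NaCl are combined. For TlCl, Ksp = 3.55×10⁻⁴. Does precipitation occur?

No

After mixing, V = 460 mL + 439 mL = 899 mL.
[Tl⁺] = (2.95×10⁻³)(460)/899 = 1.51×10⁻³ mol/L
[Cl⁻] = (1.45×10⁻³)(439)/899 = 7.08×10⁻⁴ mol/L
Q = [Tl⁺][Cl⁻] = 1.07×10⁻⁶
Since Q (1.07×10⁻⁶) is less than Ksp (3.55×10⁻⁴), no TlCl precipitates.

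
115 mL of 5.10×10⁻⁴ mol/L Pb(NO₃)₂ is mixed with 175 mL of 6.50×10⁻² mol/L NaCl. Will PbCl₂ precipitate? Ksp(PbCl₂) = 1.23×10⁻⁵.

No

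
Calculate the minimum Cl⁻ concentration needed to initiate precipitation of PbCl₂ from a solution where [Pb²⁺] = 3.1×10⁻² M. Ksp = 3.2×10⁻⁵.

The threshold for precipitation is Q = Ksp.
PbCl₂(s) ⇌ Pb²⁺(aq) + 2 Cl⁻(aq)
Ksp = [Pb²⁺][Cl⁻]^2 = [Cl⁻]^2(3.1×10⁻²)
[Cl⁻]^2 = 3.2×10⁻⁵ / (3.1×10⁻²) = 1.0×10⁻³
[Cl⁻] = 3.2×10⁻² M

3.2×10⁻² M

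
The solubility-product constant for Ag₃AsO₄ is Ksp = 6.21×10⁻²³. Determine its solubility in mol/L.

1.23×10⁻⁶ M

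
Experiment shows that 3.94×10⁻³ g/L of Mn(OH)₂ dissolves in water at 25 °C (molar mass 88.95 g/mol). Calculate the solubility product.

Ksp = 3.48×10⁻¹³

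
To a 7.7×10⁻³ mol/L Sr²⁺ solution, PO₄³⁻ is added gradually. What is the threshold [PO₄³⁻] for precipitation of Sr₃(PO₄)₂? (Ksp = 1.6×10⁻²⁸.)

1.9×10⁻¹¹ M

A salt starts to precipitate once the ion product Q reaches its Ksp.
Sr₃(PO₄)₂(s) ⇌ 3 Sr²⁺(aq) + 2 PO₄³⁻(aq)
Ksp = [Sr²⁺]^3[PO₄³⁻]^2 = [PO₄³⁻]^2(7.7×10⁻³)^3
[PO₄³⁻]^2 = 1.6×10⁻²⁸ / (7.7×10⁻³)^3 = 3.5×10⁻²²
[PO₄³⁻] = 1.9×10⁻¹¹ mol/L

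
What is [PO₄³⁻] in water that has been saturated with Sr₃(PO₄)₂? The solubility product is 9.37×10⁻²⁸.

3.08×10⁻⁶ M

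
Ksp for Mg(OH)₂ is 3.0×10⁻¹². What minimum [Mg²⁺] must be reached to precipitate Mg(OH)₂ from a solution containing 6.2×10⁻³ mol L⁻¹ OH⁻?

The threshold for precipitation is Q = Ksp.
Mg(OH)₂(s) ⇌ Mg²⁺(aq) + 2 OH⁻(aq)
Ksp = [Mg²⁺][OH⁻]^2 = [Mg²⁺](6.2×10⁻³)^2
[Mg²⁺] = 3.0×10⁻¹² / (6.2×10⁻³)^2 = 7.8×10⁻⁸
[Mg²⁺] = 7.8×10⁻⁸ mol L⁻¹

7.8×10⁻⁸ M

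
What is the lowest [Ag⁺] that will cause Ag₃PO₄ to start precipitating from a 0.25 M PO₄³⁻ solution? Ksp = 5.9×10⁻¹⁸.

Precipitation of each salt begins when its ion product equals Ksp.
Ag₃PO₄(s) ⇌ 3 Ag⁺(aq) + PO₄³⁻(aq)
Ksp = [Ag⁺]^3[PO₄³⁻] = [Ag⁺]^3(0.25)
[Ag⁺]^3 = 5.9×10⁻¹⁸ / (0.25) = 2.4×10⁻¹⁷
[Ag⁺] = 2.9×10⁻⁶ M

2.9×10⁻⁶ M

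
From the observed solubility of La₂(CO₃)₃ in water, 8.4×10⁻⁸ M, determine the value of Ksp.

Ksp = 4.5×10⁻³⁴

La₂(CO₃)₃(s) ⇌ 2 La³⁺(aq) + 3 CO₃²⁻(aq)
Let s be the molar solubility. Then [La³⁺] = 2s and [CO₃²⁻] = 3s.
Ksp = [La³⁺]^2[CO₃²⁻]^3 = (2s)^2 · (3s)^3 = 108s^5
Ksp = 108 × (8.4×10⁻⁸)^5 = 4.5×10⁻³⁴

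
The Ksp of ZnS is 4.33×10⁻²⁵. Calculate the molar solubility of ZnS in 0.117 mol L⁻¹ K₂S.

ZnS(s) ⇌ Zn²⁺(aq) + S²⁻(aq)
S²⁻ is already present at 0.117 mol L⁻¹. If s mol/L of ZnS dissolves, [Zn²⁺] = s while [S²⁻] ≈ 0.117 mol L⁻¹.
Ksp = [Zn²⁺][S²⁻] = s(0.117)
s = 4.33×10⁻²⁵ / (0.117) = 3.70×10⁻²⁴
s = 3.70×10⁻²⁴ mol L⁻¹

3.70×10⁻²⁴ M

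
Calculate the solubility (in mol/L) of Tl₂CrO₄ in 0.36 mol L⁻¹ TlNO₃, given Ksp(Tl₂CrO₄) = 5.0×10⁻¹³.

3.9×10⁻¹² M

Tl₂CrO₄(s) ⇌ 2 Tl⁺(aq) + CrO₄²⁻(aq)
With Tl⁺ already at 0.36 mol L⁻¹ and s small, take [Tl⁺] ≈ 0.36 mol L⁻¹ and [CrO₄²⁻] = s.
Ksp = [Tl⁺]^2[CrO₄²⁻] = (0.36)^2s
s = 5.0×10⁻¹³ / (0.36)^2 = 3.9×10⁻¹²
s = 3.9×10⁻¹² mol L⁻¹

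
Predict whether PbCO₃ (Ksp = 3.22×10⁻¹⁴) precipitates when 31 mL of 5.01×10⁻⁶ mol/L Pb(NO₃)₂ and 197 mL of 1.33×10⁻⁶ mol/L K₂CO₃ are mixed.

Yes

Total volume after mixing = 31 + 197 = 228 mL.
[Pb²⁺] = (5.01×10⁻⁶)(31)/228 = 6.81×10⁻⁷ mol/L
[CO₃²⁻] = (1.33×10⁻⁶)(197)/228 = 1.15×10⁻⁶ mol/L
Q = [Pb²⁺][CO₃²⁻] = 7.83×10⁻¹³
Q = 7.83×10⁻¹³ > Ksp = 3.22×10⁻¹⁴, so the solution is supersaturated and PbCO₃ precipitates.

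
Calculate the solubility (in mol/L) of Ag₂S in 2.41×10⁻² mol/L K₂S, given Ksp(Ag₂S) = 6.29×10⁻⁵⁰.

Ag₂S(s) ⇌ 2 Ag⁺(aq) + S²⁻(aq)
The solution already contains S²⁻ at 2.41×10⁻² mol/L. Let s be the molar solubility of Ag₂S.
[S²⁻] ≈ 2.41×10⁻² mol/L (common ion dominates); [Ag⁺] = 2s.
Ksp = [Ag⁺]^2[S²⁻] = (2s)^2(2.41×10⁻²)
(2s)^2 = 6.29×10⁻⁵⁰ / (2.41×10⁻²) = 2.61×10⁻⁴⁸
s = 8.08×10⁻²⁵ mol/L

8.08×10⁻²⁵ M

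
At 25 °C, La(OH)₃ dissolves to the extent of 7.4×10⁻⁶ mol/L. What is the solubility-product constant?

La(OH)₃(s) ⇌ La³⁺(aq) + 3 OH⁻(aq)
For each mole of La(OH)₃ that dissolves per liter, [La³⁺] = s and [OH⁻] = 3s; let s denote this solubility.
Ksp = [La³⁺][OH⁻]^3 = s · (3s)^3 = 27s^4
Ksp = 27 × (7.4×10⁻⁶)^4 = 8.1×10⁻²⁰

Ksp = 8.1×10⁻²⁰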